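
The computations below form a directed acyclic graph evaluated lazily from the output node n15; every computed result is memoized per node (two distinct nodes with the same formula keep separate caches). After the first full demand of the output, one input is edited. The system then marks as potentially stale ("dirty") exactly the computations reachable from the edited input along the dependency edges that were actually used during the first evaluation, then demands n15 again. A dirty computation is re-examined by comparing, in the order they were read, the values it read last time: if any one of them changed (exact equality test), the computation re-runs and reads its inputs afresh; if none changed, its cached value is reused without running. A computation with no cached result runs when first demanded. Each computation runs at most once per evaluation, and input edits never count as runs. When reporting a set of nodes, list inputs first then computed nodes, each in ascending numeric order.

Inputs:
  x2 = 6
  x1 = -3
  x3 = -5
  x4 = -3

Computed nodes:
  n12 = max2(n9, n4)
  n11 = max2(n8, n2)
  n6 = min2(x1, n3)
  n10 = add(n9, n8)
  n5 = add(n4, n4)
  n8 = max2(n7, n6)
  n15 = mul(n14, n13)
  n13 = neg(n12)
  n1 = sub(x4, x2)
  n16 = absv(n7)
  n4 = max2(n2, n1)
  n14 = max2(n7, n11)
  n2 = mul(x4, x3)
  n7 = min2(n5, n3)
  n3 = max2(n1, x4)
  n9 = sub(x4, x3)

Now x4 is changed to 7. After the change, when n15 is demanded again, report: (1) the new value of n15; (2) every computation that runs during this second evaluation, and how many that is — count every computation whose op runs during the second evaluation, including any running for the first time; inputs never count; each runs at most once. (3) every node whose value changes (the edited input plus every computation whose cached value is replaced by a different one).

First demand of the output computes:
  n1 = sub(-3, 6) = -9
  n2 = mul(-3, -5) = 15
  n3 = max2(-9, -3) = -3
  n4 = max2(15, -9) = 15
  n5 = add(15, 15) = 30
  n6 = min2(-3, -3) = -3
  n7 = min2(30, -3) = -3
  n8 = max2(-3, -3) = -3
  n9 = sub(-3, -5) = 2
  n11 = max2(-3, 15) = 15
  n12 = max2(2, 15) = 15
  n13 = neg(15) = -15
  n14 = max2(-3, 15) = 15
  n15 = mul(15, -15) = -225

After the edit, cleaning proceeds:
  n1: a read changed (x4 -3->7) — executes, giving 1.
  n2: a read changed (x4 -3->7) — executes, giving -35.
  n3: a read changed (n1 -9->1; x4 -3->7) — executes, giving 7.
  n4: a read changed (n2 15->-35; n1 -9->1) — executes, giving 1.
  n5: a read changed (n4 15->1; n4 15->1) — executes, giving 2.
  n6: a read changed (n3 -3->7) — executes, giving -3 — identical to its old value.
  n7: a read changed (n5 30->2; n3 -3->7) — executes, giving 2.
  n8: a read changed (n7 -3->2) — executes, giving 2.
  n9: a read changed (x4 -3->7) — executes, giving 12.
  n11: a read changed (n8 -3->2; n2 15->-35) — executes, giving 2.
  n12: a read changed (n9 2->12; n4 15->1) — executes, giving 12.
  n13: a read changed (n12 15->12) — executes, giving -12.
  n14: a read changed (n7 -3->2; n11 15->2) — executes, giving 2.
  n15: a read changed (n14 15->2; n13 -15->-12) — executes, giving -24.

Demanding n15 again yields -24.
14 computations run: n1, n2, n3, n4, n5, n6, n7, n8, n9, n11, n12, n13, n14, n15.
The nodes whose values change: x4, n1, n2, n3, n4, n5, n7, n8, n9, n11, n12, n13, n14, n15.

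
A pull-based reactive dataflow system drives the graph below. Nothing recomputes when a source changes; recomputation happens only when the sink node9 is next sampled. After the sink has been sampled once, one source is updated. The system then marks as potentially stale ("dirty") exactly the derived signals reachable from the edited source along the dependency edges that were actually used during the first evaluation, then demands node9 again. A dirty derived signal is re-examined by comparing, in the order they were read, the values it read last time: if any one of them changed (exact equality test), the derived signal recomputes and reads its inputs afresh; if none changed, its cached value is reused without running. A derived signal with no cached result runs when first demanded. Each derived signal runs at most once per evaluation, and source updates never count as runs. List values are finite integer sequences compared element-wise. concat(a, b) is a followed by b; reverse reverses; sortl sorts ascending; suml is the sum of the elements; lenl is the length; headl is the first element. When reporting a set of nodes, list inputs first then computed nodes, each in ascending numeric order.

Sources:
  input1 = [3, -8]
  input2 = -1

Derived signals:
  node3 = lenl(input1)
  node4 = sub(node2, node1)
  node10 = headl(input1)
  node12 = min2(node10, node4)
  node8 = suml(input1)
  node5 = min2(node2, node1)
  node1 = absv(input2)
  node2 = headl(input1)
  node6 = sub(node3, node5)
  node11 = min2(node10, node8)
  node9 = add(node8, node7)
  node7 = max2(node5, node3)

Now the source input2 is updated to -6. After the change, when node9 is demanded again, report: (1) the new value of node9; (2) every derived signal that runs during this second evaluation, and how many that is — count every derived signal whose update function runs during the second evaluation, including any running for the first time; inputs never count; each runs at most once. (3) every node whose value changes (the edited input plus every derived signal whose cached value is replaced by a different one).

New value of node9: -2.
Derived signals that run: node1, node5, node7, node9 — 4 in total.
Values that change: input2, node1, node5, node7, node9.

First evaluation (everything demanded from the output):
  node1 = absv(-1) = 1
  node2 = headl([3, -8]) = 3
  node3 = lenl([3, -8]) = 2
  node5 = min2(3, 1) = 1
  node7 = max2(1, 2) = 2
  node8 = suml([3, -8]) = -5
  node9 = add(-5, 2) = -3

Propagation after the edit:
  node1: runs — input2 -1->-6; result 6.
  node5: runs — node1 1->6; result 3.
  node7: runs — node5 1->3; result 3.
  node9: runs — node7 2->3; result -2.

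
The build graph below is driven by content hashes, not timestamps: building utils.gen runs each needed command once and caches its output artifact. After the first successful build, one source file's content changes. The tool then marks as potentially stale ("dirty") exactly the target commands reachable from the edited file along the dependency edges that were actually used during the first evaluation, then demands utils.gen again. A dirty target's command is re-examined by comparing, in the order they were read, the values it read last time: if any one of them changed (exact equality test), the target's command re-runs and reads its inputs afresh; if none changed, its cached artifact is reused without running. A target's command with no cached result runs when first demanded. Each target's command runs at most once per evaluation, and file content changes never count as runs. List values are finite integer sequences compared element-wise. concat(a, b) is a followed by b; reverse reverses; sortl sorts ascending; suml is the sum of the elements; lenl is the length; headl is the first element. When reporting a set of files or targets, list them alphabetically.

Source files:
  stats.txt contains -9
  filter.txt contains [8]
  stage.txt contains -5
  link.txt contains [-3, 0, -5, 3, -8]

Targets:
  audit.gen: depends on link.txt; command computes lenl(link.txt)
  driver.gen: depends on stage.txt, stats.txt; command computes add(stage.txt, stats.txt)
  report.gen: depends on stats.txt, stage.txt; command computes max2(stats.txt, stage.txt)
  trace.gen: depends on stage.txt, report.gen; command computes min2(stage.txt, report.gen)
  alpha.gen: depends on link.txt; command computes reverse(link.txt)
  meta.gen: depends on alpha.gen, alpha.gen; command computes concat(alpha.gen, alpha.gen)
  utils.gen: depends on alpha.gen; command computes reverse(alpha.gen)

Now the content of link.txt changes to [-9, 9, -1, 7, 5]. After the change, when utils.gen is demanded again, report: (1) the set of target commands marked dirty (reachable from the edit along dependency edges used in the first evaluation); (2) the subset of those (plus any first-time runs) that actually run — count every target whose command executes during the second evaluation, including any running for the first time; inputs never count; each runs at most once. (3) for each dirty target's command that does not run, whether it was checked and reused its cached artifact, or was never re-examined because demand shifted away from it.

Dirty set: alpha.gen, utils.gen.
Run set: alpha.gen, utils.gen (2 run).
All dirty target commands ended up running.

Initial pass — values computed on the first demand:
  alpha.gen = reverse([-3, 0, -5, 3, -8]) = [-8, 3, -5, 0, -3]
  utils.gen = reverse([-8, 3, -5, 0, -3]) = [-3, 0, -5, 3, -8]

Second demand — change propagation:
  alpha.gen: re-runs because link.txt [-3, 0, -5, 3, -8]->[-9, 9, -1, 7, 5]; new result [5, 7, -1, 9, -9].
  utils.gen: re-runs because alpha.gen [-8, 3, -5, 0, -3]->[5, 7, -1, 9, -9]; new result [-9, 9, -1, 7, 5].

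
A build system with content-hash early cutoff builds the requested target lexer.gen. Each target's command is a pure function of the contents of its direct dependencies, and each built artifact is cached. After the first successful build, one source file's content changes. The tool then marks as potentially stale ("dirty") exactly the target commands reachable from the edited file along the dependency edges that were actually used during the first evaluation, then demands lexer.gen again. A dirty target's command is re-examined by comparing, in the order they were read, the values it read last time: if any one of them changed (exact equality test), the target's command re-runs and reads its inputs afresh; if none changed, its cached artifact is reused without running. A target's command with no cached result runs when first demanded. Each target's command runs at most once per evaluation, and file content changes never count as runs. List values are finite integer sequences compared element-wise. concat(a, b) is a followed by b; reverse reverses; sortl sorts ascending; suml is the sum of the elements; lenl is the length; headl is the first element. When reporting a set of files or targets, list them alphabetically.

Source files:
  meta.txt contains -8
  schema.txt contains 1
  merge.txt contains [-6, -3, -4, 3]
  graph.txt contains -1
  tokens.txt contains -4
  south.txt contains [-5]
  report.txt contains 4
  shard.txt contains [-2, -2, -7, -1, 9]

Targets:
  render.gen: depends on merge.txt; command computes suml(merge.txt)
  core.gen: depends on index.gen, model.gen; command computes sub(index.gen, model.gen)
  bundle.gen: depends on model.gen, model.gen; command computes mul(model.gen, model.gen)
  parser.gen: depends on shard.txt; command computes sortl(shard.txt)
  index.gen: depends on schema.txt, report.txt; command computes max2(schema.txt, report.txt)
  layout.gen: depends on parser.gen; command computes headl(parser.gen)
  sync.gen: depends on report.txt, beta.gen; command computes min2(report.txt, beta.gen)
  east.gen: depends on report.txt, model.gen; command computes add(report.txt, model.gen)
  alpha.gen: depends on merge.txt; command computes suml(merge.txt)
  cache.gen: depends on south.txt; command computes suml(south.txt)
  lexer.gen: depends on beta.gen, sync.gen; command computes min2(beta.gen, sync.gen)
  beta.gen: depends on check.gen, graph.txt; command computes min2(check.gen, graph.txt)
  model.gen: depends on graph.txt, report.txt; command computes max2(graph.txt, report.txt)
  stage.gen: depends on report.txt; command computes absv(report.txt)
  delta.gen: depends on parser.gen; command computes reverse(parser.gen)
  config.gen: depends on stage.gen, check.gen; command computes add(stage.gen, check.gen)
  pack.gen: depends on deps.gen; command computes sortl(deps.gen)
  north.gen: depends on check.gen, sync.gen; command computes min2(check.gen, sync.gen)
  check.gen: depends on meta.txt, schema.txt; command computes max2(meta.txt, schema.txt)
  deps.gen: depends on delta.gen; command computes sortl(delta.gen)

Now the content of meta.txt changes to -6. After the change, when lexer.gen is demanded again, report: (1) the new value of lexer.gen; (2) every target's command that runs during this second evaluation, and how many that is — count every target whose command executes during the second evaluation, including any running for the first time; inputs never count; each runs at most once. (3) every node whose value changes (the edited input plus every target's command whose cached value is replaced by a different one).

First evaluation (everything demanded from the output):
  check.gen = max2(-8, 1) = 1
  beta.gen = min2(1, -1) = -1
  sync.gen = min2(4, -1) = -1
  lexer.gen = min2(-1, -1) = -1

Propagation after the edit:
  check.gen: runs — meta.txt -8->-6; result 1 (same value as before).
  beta.gen: checked — values it read are unchanged (check.gen unchanged, graph.txt unchanged); reused cached -1 without running.
  sync.gen: checked — values it read are unchanged (report.txt unchanged, beta.gen unchanged); reused cached -1 without running.
  lexer.gen: checked — values it read are unchanged (beta.gen unchanged, sync.gen unchanged); reused cached -1 without running.

Key observation: the change is absorbed at check.gen — it re-runs but produces the same value, and the output's value is unchanged.

New value of lexer.gen: -1.
Target commands that run: check.gen — 1 in total.
Values that change: meta.txt.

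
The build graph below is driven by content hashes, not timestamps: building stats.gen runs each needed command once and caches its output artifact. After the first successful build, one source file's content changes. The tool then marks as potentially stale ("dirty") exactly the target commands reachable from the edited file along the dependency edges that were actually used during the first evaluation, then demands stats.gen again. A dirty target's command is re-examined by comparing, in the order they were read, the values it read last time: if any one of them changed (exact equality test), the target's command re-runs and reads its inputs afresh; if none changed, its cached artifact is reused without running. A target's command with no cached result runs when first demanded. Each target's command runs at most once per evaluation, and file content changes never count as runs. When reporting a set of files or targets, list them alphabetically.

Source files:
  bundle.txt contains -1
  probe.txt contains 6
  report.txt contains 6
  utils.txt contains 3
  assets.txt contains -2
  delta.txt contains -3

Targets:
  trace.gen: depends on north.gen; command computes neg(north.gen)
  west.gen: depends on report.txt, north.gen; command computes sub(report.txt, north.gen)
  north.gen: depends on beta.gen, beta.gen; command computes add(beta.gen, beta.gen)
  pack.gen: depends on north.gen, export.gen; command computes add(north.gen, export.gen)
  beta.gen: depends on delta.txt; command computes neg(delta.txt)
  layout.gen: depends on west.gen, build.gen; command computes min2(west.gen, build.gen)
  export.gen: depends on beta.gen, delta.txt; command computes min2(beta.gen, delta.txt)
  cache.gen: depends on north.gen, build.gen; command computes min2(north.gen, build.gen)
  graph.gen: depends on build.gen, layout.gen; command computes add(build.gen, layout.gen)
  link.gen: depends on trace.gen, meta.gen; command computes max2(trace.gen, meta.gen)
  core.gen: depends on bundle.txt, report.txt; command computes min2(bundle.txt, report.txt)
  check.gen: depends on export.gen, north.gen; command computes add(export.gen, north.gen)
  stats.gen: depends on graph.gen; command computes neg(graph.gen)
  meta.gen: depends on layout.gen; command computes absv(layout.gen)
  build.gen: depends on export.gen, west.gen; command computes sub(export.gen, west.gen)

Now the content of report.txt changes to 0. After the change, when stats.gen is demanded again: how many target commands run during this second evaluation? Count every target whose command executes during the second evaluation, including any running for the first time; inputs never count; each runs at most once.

Run set: build.gen, graph.gen, layout.gen, stats.gen, west.gen (5 run).

Initial pass — values computed on the first demand:
  beta.gen = neg(-3) = 3
  export.gen = min2(3, -3) = -3
  north.gen = add(3, 3) = 6
  west.gen = sub(6, 6) = 0
  build.gen = sub(-3, 0) = -3
  layout.gen = min2(0, -3) = -3
  graph.gen = add(-3, -3) = -6
  stats.gen = neg(-6) = 6

Second demand — change propagation:
  west.gen: re-runs because report.txt 6->0; new result -6.
  build.gen: re-runs because west.gen 0->-6; new result 3.
  layout.gen: re-runs because west.gen 0->-6; build.gen -3->3; new result -6.
  graph.gen: re-runs because build.gen -3->3; layout.gen -3->-6; new result -3.
  stats.gen: re-runs because graph.gen -6->-3; new result 3.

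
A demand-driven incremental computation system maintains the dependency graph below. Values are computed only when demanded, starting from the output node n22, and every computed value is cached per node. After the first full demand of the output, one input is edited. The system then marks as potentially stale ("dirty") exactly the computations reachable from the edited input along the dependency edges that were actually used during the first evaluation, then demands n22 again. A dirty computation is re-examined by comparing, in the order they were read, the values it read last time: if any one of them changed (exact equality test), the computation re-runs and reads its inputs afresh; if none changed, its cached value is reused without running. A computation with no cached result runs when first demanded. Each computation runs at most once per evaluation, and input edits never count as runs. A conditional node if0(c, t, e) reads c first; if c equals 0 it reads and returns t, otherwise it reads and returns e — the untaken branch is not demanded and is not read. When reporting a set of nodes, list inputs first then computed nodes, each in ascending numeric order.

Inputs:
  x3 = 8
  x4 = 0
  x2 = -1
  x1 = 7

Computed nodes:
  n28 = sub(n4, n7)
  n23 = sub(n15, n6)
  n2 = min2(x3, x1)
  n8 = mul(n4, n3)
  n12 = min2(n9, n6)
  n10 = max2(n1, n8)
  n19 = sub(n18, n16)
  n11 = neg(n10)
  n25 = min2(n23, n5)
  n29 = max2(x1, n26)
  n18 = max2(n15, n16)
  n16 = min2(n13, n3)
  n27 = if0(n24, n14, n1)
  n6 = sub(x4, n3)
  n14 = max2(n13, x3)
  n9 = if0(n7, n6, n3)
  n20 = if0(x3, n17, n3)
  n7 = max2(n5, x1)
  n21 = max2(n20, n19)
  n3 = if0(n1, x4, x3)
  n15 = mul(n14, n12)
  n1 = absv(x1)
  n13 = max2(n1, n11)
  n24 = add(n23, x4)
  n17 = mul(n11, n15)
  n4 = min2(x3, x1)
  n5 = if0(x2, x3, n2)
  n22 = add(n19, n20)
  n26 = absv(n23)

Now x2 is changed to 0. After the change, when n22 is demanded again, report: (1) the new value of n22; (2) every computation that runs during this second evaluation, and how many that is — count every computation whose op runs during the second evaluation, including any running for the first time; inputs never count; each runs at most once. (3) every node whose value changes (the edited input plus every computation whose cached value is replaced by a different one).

New value of n22: 8.
Computations that run: n5, n7, n9 — 3 in total.
Values that change: x2, n5, n7.
Key observation: the change is absorbed at n9 — it re-runs but produces the same value, and the output's value is unchanged.

First evaluation (everything demanded from the output):
  n1 = absv(7) = 7
  n2 = min2(8, 7) = 7
  n3 = if0(n1=7 -> else branch x3) = 8
  n4 = min2(8, 7) = 7
  n5 = if0(x2=-1 -> else branch n2) = 7
  n6 = sub(0, 8) = -8
  n7 = max2(7, 7) = 7
  n8 = mul(7, 8) = 56
  n9 = if0(n7=7 -> else branch n3) = 8
  n10 = max2(7, 56) = 56
  n11 = neg(56) = -56
  n12 = min2(8, -8) = -8
  n13 = max2(7, -56) = 7
  n14 = max2(7, 8) = 8
  n15 = mul(8, -8) = -64
  n16 = min2(7, 8) = 7
  n18 = max2(-64, 7) = 7
  n19 = sub(7, 7) = 0
  n20 = if0(x3=8 -> else branch n3) = 8
  n22 = add(0, 8) = 8

Propagation after the edit:
  n5: runs — x2 -1->0; result 8.
  n7: runs — n5 7->8; result 8.
  n9: runs — n7 7->8; result 8 (same value as before).
  n12: checked — values it read are unchanged (n9 unchanged, n6 unchanged); reused cached -8 without running.
  n15: checked — values it read are unchanged (n14 unchanged, n12 unchanged); reused cached -64 without running.
  n18: checked — values it read are unchanged (n15 unchanged, n16 unchanged); reused cached 7 without running.
  n19: checked — values it read are unchanged (n18 unchanged, n16 unchanged); reused cached 0 without running.
  n22: checked — values it read are unchanged (n19 unchanged, n20 unchanged); reused cached 8 without running.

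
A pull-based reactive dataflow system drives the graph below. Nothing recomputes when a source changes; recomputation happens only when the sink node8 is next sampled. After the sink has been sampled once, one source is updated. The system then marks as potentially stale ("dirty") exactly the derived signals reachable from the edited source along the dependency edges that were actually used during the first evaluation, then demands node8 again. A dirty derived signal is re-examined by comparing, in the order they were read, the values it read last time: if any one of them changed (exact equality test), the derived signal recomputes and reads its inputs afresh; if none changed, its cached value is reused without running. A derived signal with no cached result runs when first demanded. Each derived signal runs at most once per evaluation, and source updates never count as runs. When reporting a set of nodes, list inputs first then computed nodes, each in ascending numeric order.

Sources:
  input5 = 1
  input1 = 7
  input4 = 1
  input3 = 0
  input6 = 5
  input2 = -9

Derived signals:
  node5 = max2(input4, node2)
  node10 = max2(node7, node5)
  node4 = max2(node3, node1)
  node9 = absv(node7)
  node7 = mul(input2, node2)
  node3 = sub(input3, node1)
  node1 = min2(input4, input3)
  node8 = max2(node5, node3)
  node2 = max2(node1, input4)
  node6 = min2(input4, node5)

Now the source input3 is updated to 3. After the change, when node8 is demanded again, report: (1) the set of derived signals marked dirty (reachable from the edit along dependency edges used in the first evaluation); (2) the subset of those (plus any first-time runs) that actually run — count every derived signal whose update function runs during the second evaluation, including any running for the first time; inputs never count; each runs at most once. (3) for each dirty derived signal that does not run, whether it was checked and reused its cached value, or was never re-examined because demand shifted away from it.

First evaluation (everything demanded from the output):
  node1 = min2(1, 0) = 0
  node2 = max2(0, 1) = 1
  node3 = sub(0, 0) = 0
  node5 = max2(1, 1) = 1
  node8 = max2(1, 0) = 1

Propagation after the edit:
  node1: runs — input3 0->3; result 1.
  node2: runs — node1 0->1; result 1 (same value as before).
  node3: runs — input3 0->3; node1 0->1; result 2.
  node5: checked — values it read are unchanged (input4 unchanged, node2 unchanged); reused cached 1 without running.
  node8: runs — node3 0->2; result 2.

Key observation: the cutoff stops propagation at node5 — its inputs' values are unchanged, so it reuses its cache.

Marked dirty: node1, node2, node3, node5, node8.
Derived signals that run: node1, node2, node3, node8 — 4 in total.
Checked but reused from cache: node5.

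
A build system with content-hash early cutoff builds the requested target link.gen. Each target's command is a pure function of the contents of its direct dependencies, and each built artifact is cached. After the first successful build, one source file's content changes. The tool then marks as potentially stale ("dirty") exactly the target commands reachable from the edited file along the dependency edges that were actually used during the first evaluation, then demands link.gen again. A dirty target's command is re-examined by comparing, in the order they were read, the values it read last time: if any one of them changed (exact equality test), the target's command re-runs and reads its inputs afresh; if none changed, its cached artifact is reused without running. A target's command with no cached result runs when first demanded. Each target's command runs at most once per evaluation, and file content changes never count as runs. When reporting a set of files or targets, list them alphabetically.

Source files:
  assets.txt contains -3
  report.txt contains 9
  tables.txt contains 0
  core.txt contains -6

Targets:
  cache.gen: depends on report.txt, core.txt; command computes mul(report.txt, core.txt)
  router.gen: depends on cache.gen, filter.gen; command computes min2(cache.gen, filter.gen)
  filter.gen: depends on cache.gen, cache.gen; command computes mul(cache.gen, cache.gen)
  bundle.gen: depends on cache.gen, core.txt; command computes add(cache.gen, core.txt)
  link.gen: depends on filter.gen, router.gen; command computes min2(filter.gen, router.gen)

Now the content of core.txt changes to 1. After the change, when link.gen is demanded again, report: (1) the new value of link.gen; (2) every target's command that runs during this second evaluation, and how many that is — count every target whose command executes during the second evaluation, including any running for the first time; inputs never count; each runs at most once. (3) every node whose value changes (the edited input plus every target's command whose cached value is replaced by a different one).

New value of link.gen: 9.
Target commands that run: cache.gen, filter.gen, link.gen, router.gen — 4 in total.
Values that change: cache.gen, core.txt, filter.gen, link.gen, router.gen.

First evaluation (everything demanded from the output):
  cache.gen = mul(9, -6) = -54
  filter.gen = mul(-54, -54) = 2916
  router.gen = min2(-54, 2916) = -54
  link.gen = min2(2916, -54) = -54

Propagation after the edit:
  cache.gen: runs — core.txt -6->1; result 9.
  filter.gen: runs — cache.gen -54->9; cache.gen -54->9; result 81.
  router.gen: runs — cache.gen -54->9; filter.gen 2916->81; result 9.
  link.gen: runs — filter.gen 2916->81; router.gen -54->9; result 9.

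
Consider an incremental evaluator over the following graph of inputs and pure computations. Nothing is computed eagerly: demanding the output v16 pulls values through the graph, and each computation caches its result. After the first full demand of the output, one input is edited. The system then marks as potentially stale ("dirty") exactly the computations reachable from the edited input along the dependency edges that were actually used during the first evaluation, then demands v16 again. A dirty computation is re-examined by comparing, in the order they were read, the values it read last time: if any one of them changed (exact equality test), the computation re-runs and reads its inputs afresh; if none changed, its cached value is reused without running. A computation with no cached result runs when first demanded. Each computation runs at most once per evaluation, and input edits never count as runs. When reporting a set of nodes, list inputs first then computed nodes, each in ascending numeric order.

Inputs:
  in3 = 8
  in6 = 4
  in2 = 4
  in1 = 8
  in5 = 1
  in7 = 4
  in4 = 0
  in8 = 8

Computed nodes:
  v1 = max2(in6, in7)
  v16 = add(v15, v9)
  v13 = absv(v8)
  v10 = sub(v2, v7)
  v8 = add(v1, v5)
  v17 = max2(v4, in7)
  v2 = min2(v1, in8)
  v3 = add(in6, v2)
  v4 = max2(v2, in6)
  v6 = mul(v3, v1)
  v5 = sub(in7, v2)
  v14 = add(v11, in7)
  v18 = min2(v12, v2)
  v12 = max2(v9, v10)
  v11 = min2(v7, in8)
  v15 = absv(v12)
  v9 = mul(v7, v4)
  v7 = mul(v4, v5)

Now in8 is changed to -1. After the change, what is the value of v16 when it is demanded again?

Initial pass — values computed on the first demand:
  v1 = max2(4, 4) = 4
  v2 = min2(4, 8) = 4
  v4 = max2(4, 4) = 4
  v5 = sub(4, 4) = 0
  v7 = mul(4, 0) = 0
  v9 = mul(0, 4) = 0
  v10 = sub(4, 0) = 4
  v12 = max2(0, 4) = 4
  v15 = absv(4) = 4
  v16 = add(4, 0) = 4

Second demand — change propagation:
  v2: re-runs because in8 8->-1; new result -1.
  v4: re-runs because v2 4->-1; new result 4 (unchanged).
  v5: re-runs because v2 4->-1; new result 5.
  v7: re-runs because v5 0->5; new result 20.
  v9: re-runs because v7 0->20; new result 80.
  v10: re-runs because v2 4->-1; v7 0->20; new result -21.
  v12: re-runs because v9 0->80; v10 4->-21; new result 80.
  v15: re-runs because v12 4->80; new result 80.
  v16: re-runs because v15 4->80; v9 0->80; new result 160.

v16 now evaluates to 160.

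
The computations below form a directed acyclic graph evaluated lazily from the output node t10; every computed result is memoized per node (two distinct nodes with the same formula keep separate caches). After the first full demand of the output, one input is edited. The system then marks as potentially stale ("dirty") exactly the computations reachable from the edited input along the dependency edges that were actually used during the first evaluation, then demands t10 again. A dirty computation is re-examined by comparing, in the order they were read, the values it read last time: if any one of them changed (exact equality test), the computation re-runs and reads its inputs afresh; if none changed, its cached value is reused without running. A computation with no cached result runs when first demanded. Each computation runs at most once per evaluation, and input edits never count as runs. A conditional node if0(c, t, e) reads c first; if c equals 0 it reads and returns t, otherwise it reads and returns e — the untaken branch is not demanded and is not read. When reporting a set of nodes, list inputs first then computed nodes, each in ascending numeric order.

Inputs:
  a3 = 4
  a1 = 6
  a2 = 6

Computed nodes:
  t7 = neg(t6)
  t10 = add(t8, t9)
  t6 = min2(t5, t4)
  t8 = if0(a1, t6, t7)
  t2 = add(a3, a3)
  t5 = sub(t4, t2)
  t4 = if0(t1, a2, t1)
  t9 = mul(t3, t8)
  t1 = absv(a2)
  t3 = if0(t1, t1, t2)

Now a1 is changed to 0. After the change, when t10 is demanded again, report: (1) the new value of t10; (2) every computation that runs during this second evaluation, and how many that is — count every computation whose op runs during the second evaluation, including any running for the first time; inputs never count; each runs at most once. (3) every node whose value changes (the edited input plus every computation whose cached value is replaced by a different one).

Demanding t10 again yields -18.
3 computations run: t8, t9, t10.
The nodes whose values change: a1, t8, t9, t10.

First demand of the output computes:
  t1 = absv(6) = 6
  t2 = add(4, 4) = 8
  t3 = if0(t1=6 -> else branch t2) = 8
  t4 = if0(t1=6 -> else branch t1) = 6
  t5 = sub(6, 8) = -2
  t6 = min2(-2, 6) = -2
  t7 = neg(-2) = 2
  t8 = if0(a1=6 -> else branch t7) = 2
  t9 = mul(8, 2) = 16
  t10 = add(2, 16) = 18

After the edit, cleaning proceeds:
  t8: a read changed (a1 6->0) — executes, giving -2.
  t9: a read changed (t8 2->-2) — executes, giving -16.
  t10: a read changed (t8 2->-2; t9 16->-16) — executes, giving -18.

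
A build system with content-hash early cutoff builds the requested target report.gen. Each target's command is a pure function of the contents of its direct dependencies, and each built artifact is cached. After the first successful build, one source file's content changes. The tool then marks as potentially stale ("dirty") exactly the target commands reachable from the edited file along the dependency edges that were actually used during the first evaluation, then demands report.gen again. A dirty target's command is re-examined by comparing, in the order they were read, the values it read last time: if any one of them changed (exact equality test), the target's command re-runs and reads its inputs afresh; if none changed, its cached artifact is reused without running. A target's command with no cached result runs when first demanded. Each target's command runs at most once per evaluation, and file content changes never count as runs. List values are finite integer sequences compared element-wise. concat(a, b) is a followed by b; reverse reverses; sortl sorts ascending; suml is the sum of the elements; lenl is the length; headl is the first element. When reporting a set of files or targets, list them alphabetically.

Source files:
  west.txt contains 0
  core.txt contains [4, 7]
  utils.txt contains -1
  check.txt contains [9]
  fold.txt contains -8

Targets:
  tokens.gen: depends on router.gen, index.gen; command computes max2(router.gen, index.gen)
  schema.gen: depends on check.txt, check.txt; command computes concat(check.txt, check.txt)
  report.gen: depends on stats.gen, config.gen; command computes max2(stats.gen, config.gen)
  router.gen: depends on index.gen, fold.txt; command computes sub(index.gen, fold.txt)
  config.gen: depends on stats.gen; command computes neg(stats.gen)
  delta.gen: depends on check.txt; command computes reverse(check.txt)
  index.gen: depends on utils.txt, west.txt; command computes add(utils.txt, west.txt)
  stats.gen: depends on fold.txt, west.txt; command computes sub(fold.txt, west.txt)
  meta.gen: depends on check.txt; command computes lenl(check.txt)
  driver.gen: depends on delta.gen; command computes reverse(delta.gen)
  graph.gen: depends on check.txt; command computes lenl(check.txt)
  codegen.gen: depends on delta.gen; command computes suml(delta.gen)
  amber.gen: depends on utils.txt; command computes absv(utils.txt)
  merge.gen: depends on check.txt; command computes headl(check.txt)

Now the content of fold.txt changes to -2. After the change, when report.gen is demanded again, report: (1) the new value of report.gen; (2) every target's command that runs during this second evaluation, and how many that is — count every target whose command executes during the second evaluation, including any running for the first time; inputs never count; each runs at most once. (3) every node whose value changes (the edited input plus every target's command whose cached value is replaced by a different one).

First evaluation (everything demanded from the output):
  stats.gen = sub(-8, 0) = -8
  config.gen = neg(-8) = 8
  report.gen = max2(-8, 8) = 8

Propagation after the edit:
  stats.gen: runs — fold.txt -8->-2; result -2.
  config.gen: runs — stats.gen -8->-2; result 2.
  report.gen: runs — stats.gen -8->-2; config.gen 8->2; result 2.

New value of report.gen: 2.
Target commands that run: config.gen, report.gen, stats.gen — 3 in total.
Values that change: config.gen, fold.txt, report.gen, stats.gen.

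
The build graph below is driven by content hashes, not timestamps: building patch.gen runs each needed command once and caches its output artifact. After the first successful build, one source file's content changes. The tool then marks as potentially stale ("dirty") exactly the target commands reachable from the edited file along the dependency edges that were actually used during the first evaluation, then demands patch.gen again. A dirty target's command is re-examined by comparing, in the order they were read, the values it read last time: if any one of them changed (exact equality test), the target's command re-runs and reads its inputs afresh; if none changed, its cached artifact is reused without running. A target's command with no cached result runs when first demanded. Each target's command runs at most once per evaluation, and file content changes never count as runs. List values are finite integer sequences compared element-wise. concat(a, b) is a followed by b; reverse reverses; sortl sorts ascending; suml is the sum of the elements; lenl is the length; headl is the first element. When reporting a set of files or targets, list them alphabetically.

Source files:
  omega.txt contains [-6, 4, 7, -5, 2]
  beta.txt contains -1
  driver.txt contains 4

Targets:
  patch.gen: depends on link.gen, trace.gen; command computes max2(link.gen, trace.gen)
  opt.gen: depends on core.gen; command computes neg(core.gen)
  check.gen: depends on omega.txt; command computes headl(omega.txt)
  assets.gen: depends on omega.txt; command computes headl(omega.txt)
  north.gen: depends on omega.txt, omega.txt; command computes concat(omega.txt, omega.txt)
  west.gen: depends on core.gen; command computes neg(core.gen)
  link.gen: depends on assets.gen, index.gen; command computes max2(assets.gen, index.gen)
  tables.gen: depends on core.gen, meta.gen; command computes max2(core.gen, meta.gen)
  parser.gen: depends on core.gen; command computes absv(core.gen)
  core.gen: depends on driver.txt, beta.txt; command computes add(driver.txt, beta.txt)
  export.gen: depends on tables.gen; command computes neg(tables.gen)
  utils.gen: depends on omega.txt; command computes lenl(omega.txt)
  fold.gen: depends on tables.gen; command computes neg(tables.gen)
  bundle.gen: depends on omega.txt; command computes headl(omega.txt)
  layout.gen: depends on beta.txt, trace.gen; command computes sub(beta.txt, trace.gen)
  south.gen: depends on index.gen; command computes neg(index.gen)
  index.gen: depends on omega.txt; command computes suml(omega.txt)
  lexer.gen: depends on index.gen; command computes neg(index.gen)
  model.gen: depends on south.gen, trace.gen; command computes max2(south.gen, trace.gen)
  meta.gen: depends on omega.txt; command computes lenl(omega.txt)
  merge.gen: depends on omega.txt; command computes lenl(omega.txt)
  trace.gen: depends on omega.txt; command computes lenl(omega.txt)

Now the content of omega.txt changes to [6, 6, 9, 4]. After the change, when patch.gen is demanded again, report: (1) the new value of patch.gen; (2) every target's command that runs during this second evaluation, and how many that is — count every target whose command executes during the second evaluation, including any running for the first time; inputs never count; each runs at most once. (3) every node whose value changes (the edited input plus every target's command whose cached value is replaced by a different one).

patch.gen now evaluates to 25.
Run set: assets.gen, index.gen, link.gen, patch.gen, trace.gen (5 run).
Changed values: assets.gen, index.gen, link.gen, omega.txt, patch.gen, trace.gen.

Initial pass — values computed on the first demand:
  assets.gen = headl([-6, 4, 7, -5, 2]) = -6
  index.gen = suml([-6, 4, 7, -5, 2]) = 2
  link.gen = max2(-6, 2) = 2
  trace.gen = lenl([-6, 4, 7, -5, 2]) = 5
  patch.gen = max2(2, 5) = 5

Second demand — change propagation:
  assets.gen: re-runs because omega.txt [-6, 4, 7, -5, 2]->[6, 6, 9, 4]; new result 6.
  index.gen: re-runs because omega.txt [-6, 4, 7, -5, 2]->[6, 6, 9, 4]; new result 25.
  link.gen: re-runs because assets.gen -6->6; index.gen 2->25; new result 25.
  trace.gen: re-runs because omega.txt [-6, 4, 7, -5, 2]->[6, 6, 9, 4]; new result 4.
  patch.gen: re-runs because link.gen 2->25; trace.gen 5->4; new result 25.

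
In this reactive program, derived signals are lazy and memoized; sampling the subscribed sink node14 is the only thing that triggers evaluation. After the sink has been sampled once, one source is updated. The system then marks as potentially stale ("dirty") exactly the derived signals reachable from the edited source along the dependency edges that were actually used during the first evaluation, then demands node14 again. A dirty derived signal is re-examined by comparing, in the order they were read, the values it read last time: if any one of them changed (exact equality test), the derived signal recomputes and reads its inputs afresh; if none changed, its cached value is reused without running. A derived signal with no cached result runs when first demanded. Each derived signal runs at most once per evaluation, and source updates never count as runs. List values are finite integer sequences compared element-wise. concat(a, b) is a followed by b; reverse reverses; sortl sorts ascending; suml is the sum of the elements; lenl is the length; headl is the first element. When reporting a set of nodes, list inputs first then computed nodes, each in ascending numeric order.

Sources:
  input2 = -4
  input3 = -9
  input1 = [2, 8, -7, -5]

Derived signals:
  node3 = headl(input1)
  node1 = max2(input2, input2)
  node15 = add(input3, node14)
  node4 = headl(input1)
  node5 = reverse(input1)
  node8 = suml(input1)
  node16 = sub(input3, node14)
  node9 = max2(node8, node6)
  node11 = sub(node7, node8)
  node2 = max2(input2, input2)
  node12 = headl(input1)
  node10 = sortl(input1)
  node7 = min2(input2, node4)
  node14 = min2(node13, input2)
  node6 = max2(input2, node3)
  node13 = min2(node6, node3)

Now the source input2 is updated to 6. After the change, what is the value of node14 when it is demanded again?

Demanding node14 again yields 2.

First demand of the output computes:
  node3 = headl([2, 8, -7, -5]) = 2
  node6 = max2(-4, 2) = 2
  node13 = min2(2, 2) = 2
  node14 = min2(2, -4) = -4

After the edit, cleaning proceeds:
  node6: a read changed (input2 -4->6) — executes, giving 6.
  node13: a read changed (node6 2->6) — executes, giving 2 — identical to its old value.
  node14: a read changed (input2 -4->6) — executes, giving 2.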